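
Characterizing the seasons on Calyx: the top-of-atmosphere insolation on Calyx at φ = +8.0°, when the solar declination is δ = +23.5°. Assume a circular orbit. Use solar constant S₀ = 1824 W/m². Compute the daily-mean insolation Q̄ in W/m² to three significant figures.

Q̄ ≈ 579 W/m²

cos H₀ = −tan(+8.0°) tan(+23.500°) = -0.0611, H₀ = 1.6319 rad.
Bracket: H₀ sin φ sin δ + cos φ cos δ sin H₀ = 1.6319×0.13917×0.39875 + 0.99027×0.91706×0.99813 = 0.090561 + 0.906439 = 0.997000.
Q̄ = (S₀/π) × [bracket] = (1824/π) × 0.997000 = 578.9 W/m².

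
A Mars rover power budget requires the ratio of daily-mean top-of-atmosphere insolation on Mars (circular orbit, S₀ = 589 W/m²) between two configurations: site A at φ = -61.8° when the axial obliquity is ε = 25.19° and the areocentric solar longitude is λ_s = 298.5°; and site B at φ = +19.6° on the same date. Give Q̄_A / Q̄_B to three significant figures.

— Configuration A (φ=-61.8°):
sin δ = sin 25.19° × sin 298.5° = -0.37404, so δ = -21.965°.
cos H₀ = −tan(-61.8°) tan(-21.965°) = -0.7522, H₀ = 2.4222 rad.
Bracket: H₀ sin φ sin δ + cos φ cos δ sin H₀ = 2.4222×-0.88130×-0.37404 + 0.47255×0.92741×0.65895 = 0.798458 + 0.288783 = 1.087241.
Q̄ = (S₀/π) × [bracket] = (589/π) × 1.087241 = 203.84 W/m².
— Configuration B (φ=+19.6°):
cos H₀ = −tan(+19.6°) tan(-21.965°) = 0.1436, H₀ = 1.4267 rad.
Bracket: H₀ sin φ sin δ + cos φ cos δ sin H₀ = 1.4267×0.33545×-0.37404 + 0.94206×0.92741×0.98963 = -0.179011 + 0.864616 = 0.685605.
Q̄ = (S₀/π) × [bracket] = (589/π) × 0.685605 = 128.54 W/m².
Ratio Q̄_A / Q̄_B = 203.84 / 128.54 = 1.586.

Q̄_A / Q̄_B ≈ 1.59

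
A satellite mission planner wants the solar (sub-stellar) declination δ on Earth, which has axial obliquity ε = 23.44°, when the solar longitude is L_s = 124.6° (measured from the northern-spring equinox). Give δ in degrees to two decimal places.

sin δ = sin ε · sin L_s = sin 23.44° × sin 124.6° = 0.327434.
δ = arcsin(0.327434) = +19.11°.

δ = +19.11°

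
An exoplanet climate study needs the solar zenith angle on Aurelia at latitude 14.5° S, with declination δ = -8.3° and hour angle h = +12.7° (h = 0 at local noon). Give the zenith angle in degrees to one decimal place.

cos θ_z = sin φ sin δ + cos φ cos δ cos h = 0.036144 + 0.934569 = 0.970713.
θ_z = arccos(0.970713) = 13.9°.

θ_z = 13.9°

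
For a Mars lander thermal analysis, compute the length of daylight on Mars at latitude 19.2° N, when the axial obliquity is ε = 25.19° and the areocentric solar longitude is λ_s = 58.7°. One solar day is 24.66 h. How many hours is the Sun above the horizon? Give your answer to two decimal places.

sin δ = sin 25.19° × sin 58.7° = 0.36368, so δ = +21.326°.
cos H₀ = −tan φ · tan δ = −tan(+19.2°) × tan(+21.326°) = -0.1360, so H₀ = 1.7072 rad = 97.81°.
Daylight = 2H₀/(2π) × 24.66 h = (1.7072/π) × 24.66 = 13.40 h.

13.40 h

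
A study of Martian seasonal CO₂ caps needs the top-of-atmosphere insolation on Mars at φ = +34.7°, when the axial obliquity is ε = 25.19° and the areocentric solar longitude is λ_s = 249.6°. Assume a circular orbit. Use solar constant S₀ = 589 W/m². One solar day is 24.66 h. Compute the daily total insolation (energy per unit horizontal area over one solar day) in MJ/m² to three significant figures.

sin δ = sin 25.19° × sin 249.6° = -0.39893, so δ = -23.511°.
cos H₀ = −tan(+34.7°) tan(-23.511°) = 0.3012, H₀ = 1.2648 rad.
Bracket: H₀ sin φ sin δ + cos φ cos δ sin H₀ = 1.2648×0.56928×-0.39893 + 0.82214×0.91698×0.95355 = -0.287240 + 0.718868 = 0.431628.
Q̄ = (S₀/π) × [bracket] = (589/π) × 0.431628 = 80.924 W/m².
Daily total = Q̄ × 24.66 h × 3600 s/h = 80.924 × 24.66 × 3600 / 10⁶ = 7.184 MJ/m².

7.18 MJ/m²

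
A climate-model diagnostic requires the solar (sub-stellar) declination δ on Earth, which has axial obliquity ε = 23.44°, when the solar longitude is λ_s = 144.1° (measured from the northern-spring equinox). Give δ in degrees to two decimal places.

sin δ = sin ε · sin λ_s = sin 23.44° × sin 144.1° = 0.233252.
δ = arcsin(0.233252) = +13.49°.

δ = +13.49°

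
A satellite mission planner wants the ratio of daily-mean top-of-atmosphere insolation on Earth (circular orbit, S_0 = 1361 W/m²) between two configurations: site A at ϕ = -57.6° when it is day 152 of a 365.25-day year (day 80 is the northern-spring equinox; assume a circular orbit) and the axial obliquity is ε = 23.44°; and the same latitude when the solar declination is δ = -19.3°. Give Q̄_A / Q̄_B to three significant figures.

Q̄_A / Q̄_B ≈ 0.101

— Configuration A (ϕ=-57.6°):
Solar longitude: L_s = 360° × (152 − 80)/365.25 = 70.965°.
sin δ = sin 23.44° × sin 70.965° = 0.37604, so δ = +22.088°.
cos h₀ = −tan(-57.6°) tan(+22.088°) = 0.6395, h₀ = 0.8770 rad.
Bracket: h₀ sin ϕ sin δ + cos ϕ cos δ sin h₀ = 0.8770×-0.84433×0.37604 + 0.53583×0.92660×0.76881 = -0.278449 + 0.381714 = 0.103265.
Q̄ = (S_0/π) × [bracket] = (1361/π) × 0.103265 = 44.736 W/m².
— Configuration B (ϕ=-57.6°):
cos h₀ = −tan(-57.6°) tan(-19.300°) = -0.5518, h₀ = 2.1553 rad.
Bracket: h₀ sin ϕ sin δ + cos ϕ cos δ sin h₀ = 2.1553×-0.84433×-0.33051 + 0.53583×0.94380×0.83396 = 0.601457 + 0.421747 = 1.023204.
Q̄ = (S_0/π) × [bracket] = (1361/π) × 1.023204 = 443.27 W/m².
Ratio Q̄_A / Q̄_B = 44.736 / 443.27 = 0.1009.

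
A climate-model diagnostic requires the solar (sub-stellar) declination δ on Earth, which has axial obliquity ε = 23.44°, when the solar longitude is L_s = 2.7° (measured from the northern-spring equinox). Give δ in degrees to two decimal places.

δ = +1.07°

sin δ = sin ε · sin L_s = sin 23.44° × sin 2.7° = 0.018738.
δ = arcsin(0.018738) = +1.07°.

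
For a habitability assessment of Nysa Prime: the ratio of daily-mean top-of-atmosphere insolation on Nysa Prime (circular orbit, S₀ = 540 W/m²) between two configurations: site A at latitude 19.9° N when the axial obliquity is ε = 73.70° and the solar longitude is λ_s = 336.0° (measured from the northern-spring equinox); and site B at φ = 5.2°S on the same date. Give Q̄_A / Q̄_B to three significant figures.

Q̄_A / Q̄_B ≈ 0.686

— Configuration A (φ=+19.9°):
Solar declination: sin δ = sin ε · sin λ_s = sin 73.70° × sin 336.0° = -0.39039, so δ = -22.979°.
cos H₀ = −tan(+19.9°) tan(-22.979°) = 0.1535, H₀ = 1.4167 rad.
Bracket: H₀ sin φ sin δ + cos φ cos δ sin H₀ = 1.4167×0.34038×-0.39039 + 0.94029×0.92065×0.98815 = -0.188252 + 0.855420 = 0.667168.
Q̄ = (S₀/π) × [bracket] = (540/π) × 0.667168 = 114.68 W/m².
— Configuration B (φ=-5.2°):
cos H₀ = −tan(-5.2°) tan(-22.979°) = -0.0386, H₀ = 1.6094 rad.
Bracket: H₀ sin φ sin δ + cos φ cos δ sin H₀ = 1.6094×-0.09063×-0.39039 + 0.99588×0.92065×0.99926 = 0.056942 + 0.916178 = 0.973120.
Q̄ = (S₀/π) × [bracket] = (540/π) × 0.973120 = 167.27 W/m².
Ratio Q̄_A / Q̄_B = 114.68 / 167.27 = 0.6856.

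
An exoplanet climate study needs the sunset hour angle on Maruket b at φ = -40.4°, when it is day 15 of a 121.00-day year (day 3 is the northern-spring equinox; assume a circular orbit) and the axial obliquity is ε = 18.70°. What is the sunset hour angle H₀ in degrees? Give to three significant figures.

Solar longitude: λ_s = 360° × (15 − 3)/121.00 = 35.702°.
sin δ = sin 18.70° × sin 35.702° = 0.18710, so δ = +10.784°.
cos H₀ = −tan φ · tan δ = −tan(-40.4°) × tan(+10.784°) = 0.1621, so H₀ = 1.4080 rad = 80.67°.

H₀ = 80.7°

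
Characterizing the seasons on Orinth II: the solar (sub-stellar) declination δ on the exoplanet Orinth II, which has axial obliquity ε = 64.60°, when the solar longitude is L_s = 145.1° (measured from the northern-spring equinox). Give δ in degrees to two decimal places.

sin δ = sin ε · sin L_s = sin 64.60° × sin 145.1° = 0.516840.
δ = arcsin(0.516840) = +31.12°.

δ = +31.12°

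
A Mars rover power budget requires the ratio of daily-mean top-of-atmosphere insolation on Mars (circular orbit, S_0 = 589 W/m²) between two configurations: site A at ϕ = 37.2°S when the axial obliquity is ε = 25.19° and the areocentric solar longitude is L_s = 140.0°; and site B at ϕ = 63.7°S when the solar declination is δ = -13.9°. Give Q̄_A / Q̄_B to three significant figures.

Q̄_A / Q̄_B ≈ 0.637

— Configuration A (ϕ=-37.2°):
sin δ = sin 25.19° × sin 140.0° = 0.27358, so δ = +15.878°.
cos h₀ = −tan(-37.2°) tan(+15.878°) = 0.2159, h₀ = 1.3532 rad.
Bracket: h₀ sin ϕ sin δ + cos ϕ cos δ sin h₀ = 1.3532×-0.60460×0.27358 + 0.79653×0.96185×0.97642 = -0.223828 + 0.748077 = 0.524249.
Q̄ = (S_0/π) × [bracket] = (589/π) × 0.524249 = 98.289 W/m².
— Configuration B (ϕ=-63.7°):
cos h₀ = −tan(-63.7°) tan(-13.900°) = -0.5007, h₀ = 2.0952 rad.
Bracket: h₀ sin ϕ sin δ + cos ϕ cos δ sin h₀ = 2.0952×-0.89649×-0.24023 + 0.44307×0.97072×0.86560 = 0.451230 + 0.372292 = 0.823522.
Q̄ = (S_0/π) × [bracket] = (589/π) × 0.823522 = 154.40 W/m².
Ratio Q̄_A / Q̄_B = 98.289 / 154.40 = 0.6366.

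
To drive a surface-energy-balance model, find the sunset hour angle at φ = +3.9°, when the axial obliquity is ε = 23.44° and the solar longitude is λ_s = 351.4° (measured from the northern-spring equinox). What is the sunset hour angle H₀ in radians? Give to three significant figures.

Solar declination: sin δ = sin ε · sin λ_s = sin 23.44° × sin 351.4° = -0.05948, so δ = -3.410°.
cos H₀ = −tan φ · tan δ = −tan(+3.9°) × tan(-3.410°) = 0.0041, so H₀ = 1.5667 rad = 89.77°.

H₀ = 1.57 rad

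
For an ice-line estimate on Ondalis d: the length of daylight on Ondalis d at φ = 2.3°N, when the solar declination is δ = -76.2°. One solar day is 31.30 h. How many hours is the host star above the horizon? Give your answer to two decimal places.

14.01 h

cos H₀ = −tan φ · tan δ = −tan(+2.3°) × tan(-76.200°) = 0.1635, so H₀ = 1.4065 rad = 80.59°.
Daylight = 2H₀/(2π) × 31.30 h = (1.4065/π) × 31.30 = 14.01 h.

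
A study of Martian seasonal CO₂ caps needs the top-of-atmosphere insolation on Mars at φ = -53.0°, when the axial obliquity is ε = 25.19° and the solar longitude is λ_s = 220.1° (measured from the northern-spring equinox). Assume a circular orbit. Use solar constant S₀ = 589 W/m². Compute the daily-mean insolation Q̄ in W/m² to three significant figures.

Solar declination: sin δ = sin ε · sin λ_s = sin 25.19° × sin 220.1° = -0.27415, so δ = -15.912°.
cos H₀ = −tan(-53.0°) tan(-15.912°) = -0.3783, H₀ = 1.9588 rad.
Bracket: H₀ sin φ sin δ + cos φ cos δ sin H₀ = 1.9588×-0.79864×-0.27415 + 0.60182×0.96169×0.92568 = 0.428874 + 0.535751 = 0.964625.
Q̄ = (S₀/π) × [bracket] = (589/π) × 0.964625 = 180.9 W/m².

Q̄ ≈ 181 W/m²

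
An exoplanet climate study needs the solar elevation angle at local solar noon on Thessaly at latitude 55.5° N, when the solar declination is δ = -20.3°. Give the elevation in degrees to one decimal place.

At local noon the hour angle is zero, so the zenith angle equals |φ − δ| = |+55.5° − (-20.300°)| = 75.800°.
Elevation = 90° − 75.800° = 14.2°.

14.2°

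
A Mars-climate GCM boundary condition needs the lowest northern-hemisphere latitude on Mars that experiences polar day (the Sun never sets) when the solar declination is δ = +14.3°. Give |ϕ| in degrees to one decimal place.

Polar day requires cos h₀ = −tan ϕ tan δ ≤ −1, i.e. tan ϕ tan δ ≥ 1.
The boundary is |tan ϕ| · |tan δ| = 1, so |ϕ| = 90° − |δ| = 90° − 14.3° = 75.7° in the northern hemisphere.

|ϕ| = 75.7°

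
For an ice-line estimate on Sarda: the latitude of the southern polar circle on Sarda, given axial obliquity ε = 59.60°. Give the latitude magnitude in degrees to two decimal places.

30.40°

The polar circle is the lowest latitude that experiences at least one full rotation of continuous darkness at the northern-summer solstice; it lies at |φ| = 90° − ε = 90° − 59.60° = 30.40°.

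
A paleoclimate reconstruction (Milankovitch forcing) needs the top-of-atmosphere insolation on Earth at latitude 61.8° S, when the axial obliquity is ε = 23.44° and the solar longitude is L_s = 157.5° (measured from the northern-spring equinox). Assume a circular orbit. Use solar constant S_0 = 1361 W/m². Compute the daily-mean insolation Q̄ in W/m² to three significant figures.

Q̄ ≈ 119 W/m²

Solar declination: sin δ = sin ε · sin L_s = sin 23.44° × sin 157.5° = 0.15223, so δ = +8.756°.
cos h₀ = −tan(-61.8°) tan(+8.756°) = 0.2873, h₀ = 1.2794 rad.
Bracket: h₀ sin ϕ sin δ + cos ϕ cos δ sin h₀ = 1.2794×-0.88130×0.15223 + 0.47255×0.98835×0.95786 = -0.171645 + 0.447364 = 0.275719.
Q̄ = (S_0/π) × [bracket] = (1361/π) × 0.275719 = 119.4 W/m².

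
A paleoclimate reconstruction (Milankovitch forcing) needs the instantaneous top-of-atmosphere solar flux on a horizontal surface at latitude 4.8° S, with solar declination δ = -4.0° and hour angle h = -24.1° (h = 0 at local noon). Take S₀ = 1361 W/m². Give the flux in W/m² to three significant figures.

cos θ_z = sin φ sin δ + cos φ cos δ cos h = 0.005837 + 0.907417 = 0.913254.
Flux = S₀ · cos θ_z = 1361 × 0.913254 = 1243 W/m².

1.24e+03 W/m²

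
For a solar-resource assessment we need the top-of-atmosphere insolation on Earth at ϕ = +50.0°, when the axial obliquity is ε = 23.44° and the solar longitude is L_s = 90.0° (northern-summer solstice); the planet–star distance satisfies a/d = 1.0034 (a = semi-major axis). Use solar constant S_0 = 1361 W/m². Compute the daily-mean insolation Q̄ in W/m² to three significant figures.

Q̄ ≈ 501 W/m²

Solar declination: sin δ = sin ε · sin L_s = sin 23.44° × sin 90.0° = 0.39779, so δ = +23.440°.
cos h₀ = −tan(+50.0°) tan(+23.440°) = -0.5167, h₀ = 2.1138 rad.
Bracket: h₀ sin ϕ sin δ + cos ϕ cos δ sin h₀ = 2.1138×0.76604×0.39779 + 0.64279×0.91748×0.85616 = 0.644124 + 0.504918 = 1.149042.
Inverse-square distance factor (a/d)² = 1.0034² = 1.006812.
Q̄ = (S_0/π) × 1.006812 × [bracket] = (1361/π) × 1.006812 × 1.149042 = 501.2 W/m².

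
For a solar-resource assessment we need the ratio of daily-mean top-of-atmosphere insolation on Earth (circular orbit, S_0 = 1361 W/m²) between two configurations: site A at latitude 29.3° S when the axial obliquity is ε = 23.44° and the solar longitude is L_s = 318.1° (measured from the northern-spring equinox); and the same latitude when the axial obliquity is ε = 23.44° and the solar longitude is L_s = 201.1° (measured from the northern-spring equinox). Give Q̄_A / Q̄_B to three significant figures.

Q̄_A / Q̄_B ≈ 1.08

— Configuration A (ϕ=-29.3°):
Solar declination: sin δ = sin ε · sin L_s = sin 23.44° × sin 318.1° = -0.26566, so δ = -15.406°.
cos h₀ = −tan(-29.3°) tan(-15.406°) = -0.1546, h₀ = 1.7261 rad.
Bracket: h₀ sin ϕ sin δ + cos ϕ cos δ sin h₀ = 1.7261×-0.48938×-0.26566 + 0.87207×0.96407×0.98797 = 0.224408 + 0.830622 = 1.055030.
Q̄ = (S_0/π) × [bracket] = (1361/π) × 1.055030 = 457.06 W/m².
— Configuration B (ϕ=-29.3°):
Solar declination: sin δ = sin ε · sin L_s = sin 23.44° × sin 201.1° = -0.14320, so δ = -8.233°.
cos h₀ = −tan(-29.3°) tan(-8.233°) = -0.0812, h₀ = 1.6521 rad.
Bracket: h₀ sin ϕ sin δ + cos ϕ cos δ sin h₀ = 1.6521×-0.48938×-0.14320 + 0.87207×0.98969×0.99670 = 0.115778 + 0.860231 = 0.976009.
Q̄ = (S_0/π) × [bracket] = (1361/π) × 0.976009 = 422.83 W/m².
Ratio Q̄_A / Q̄_B = 457.06 / 422.83 = 1.081.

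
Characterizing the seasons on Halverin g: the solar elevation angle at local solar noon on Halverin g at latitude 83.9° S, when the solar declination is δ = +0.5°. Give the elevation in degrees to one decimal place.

5.6°

At local noon the hour angle is zero, so the zenith angle equals |φ − δ| = |-83.9° − (+0.500°)| = 84.400°.
Elevation = 90° − 84.400° = 5.6°.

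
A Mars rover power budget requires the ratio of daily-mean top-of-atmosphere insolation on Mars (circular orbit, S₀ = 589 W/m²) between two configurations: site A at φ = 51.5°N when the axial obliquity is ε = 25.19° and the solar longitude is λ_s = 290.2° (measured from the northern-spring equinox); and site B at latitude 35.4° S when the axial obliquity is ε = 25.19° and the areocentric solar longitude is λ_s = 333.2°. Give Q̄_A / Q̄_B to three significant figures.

— Configuration A (φ=+51.5°):
Solar declination: sin δ = sin ε · sin λ_s = sin 25.19° × sin 290.2° = -0.39944, so δ = -23.543°.
cos H₀ = −tan(+51.5°) tan(-23.543°) = 0.5478, H₀ = 0.9911 rad.
Bracket: H₀ sin φ sin δ + cos φ cos δ sin H₀ = 0.9911×0.78261×-0.39944 + 0.62251×0.91676×0.83663 = -0.309824 + 0.477458 = 0.167634.
Q̄ = (S₀/π) × [bracket] = (589/π) × 0.167634 = 31.429 W/m².
— Configuration B (φ=-35.4°):
sin δ = sin 25.19° × sin 333.2° = -0.19190, so δ = -11.064°.
cos H₀ = −tan(-35.4°) tan(-11.064°) = -0.1390, H₀ = 1.7102 rad.
Bracket: H₀ sin φ sin δ + cos φ cos δ sin H₀ = 1.7102×-0.57928×-0.19190 + 0.81513×0.98141×0.99030 = 0.190112 + 0.792217 = 0.982329.
Q̄ = (S₀/π) × [bracket] = (589/π) × 0.982329 = 184.17 W/m².
Ratio Q̄_A / Q̄_B = 31.429 / 184.17 = 0.1707.

Q̄_A / Q̄_B ≈ 0.171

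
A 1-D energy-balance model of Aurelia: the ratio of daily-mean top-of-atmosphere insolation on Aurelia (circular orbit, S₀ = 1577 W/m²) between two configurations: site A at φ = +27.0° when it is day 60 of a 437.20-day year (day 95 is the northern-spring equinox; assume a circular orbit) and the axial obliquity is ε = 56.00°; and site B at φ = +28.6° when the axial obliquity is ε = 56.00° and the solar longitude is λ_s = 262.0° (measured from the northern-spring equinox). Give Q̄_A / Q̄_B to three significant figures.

Q̄_A / Q̄_B ≈ 11.5

— Configuration A (φ=+27.0°):
Solar longitude: λ_s = 360° × (60 − 95)/437.20 = -28.820°, i.e. -28.820° + 360° = 331.180°.
sin δ = sin 56.00° × sin 331.180° = -0.39964, so δ = -23.556°.
cos H₀ = −tan(+27.0°) tan(-23.556°) = 0.2221, H₀ = 1.3468 rad.
Bracket: H₀ sin φ sin δ + cos φ cos δ sin H₀ = 1.3468×0.45399×-0.39964 + 0.89101×0.91667×0.97502 = -0.244353 + 0.796359 = 0.552006.
Q̄ = (S₀/π) × [bracket] = (1577/π) × 0.552006 = 277.09 W/m².
— Configuration B (φ=+28.6°):
Solar declination: sin δ = sin ε · sin λ_s = sin 56.00° × sin 262.0° = -0.82097, so δ = -55.182°.
cos H₀ = −tan(+28.6°) tan(-55.182°) = 0.7839, H₀ = 0.6698 rad.
Bracket: H₀ sin φ sin δ + cos φ cos δ sin H₀ = 0.6698×0.47869×-0.82097 + 0.87798×0.57097×0.62084 = -0.263225 + 0.311227 = 0.048002.
Q̄ = (S₀/π) × [bracket] = (1577/π) × 0.048002 = 24.096 W/m².
Ratio Q̄_A / Q̄_B = 277.09 / 24.096 = 11.50.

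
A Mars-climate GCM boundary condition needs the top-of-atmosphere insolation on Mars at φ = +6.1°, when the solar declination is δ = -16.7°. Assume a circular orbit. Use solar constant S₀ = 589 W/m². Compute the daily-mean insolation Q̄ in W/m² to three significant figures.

cos H₀ = −tan(+6.1°) tan(-16.700°) = 0.0321, H₀ = 1.5387 rad.
Bracket: H₀ sin φ sin δ + cos φ cos δ sin H₀ = 1.5387×0.10626×-0.28736 + 0.99434×0.95782×0.99949 = -0.046984 + 0.951913 = 0.904929.
Q̄ = (S₀/π) × [bracket] = (589/π) × 0.904929 = 169.7 W/m².

Q̄ ≈ 170 W/m²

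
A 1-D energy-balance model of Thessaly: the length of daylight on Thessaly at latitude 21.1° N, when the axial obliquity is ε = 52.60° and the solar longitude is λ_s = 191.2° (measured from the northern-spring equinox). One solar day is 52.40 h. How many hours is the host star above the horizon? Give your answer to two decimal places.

Solar declination: sin δ = sin ε · sin λ_s = sin 52.60° × sin 191.2° = -0.15430, so δ = -8.876°.
cos H₀ = −tan φ · tan δ = −tan(+21.1°) × tan(-8.876°) = 0.0603, so H₀ = 1.5105 rad = 86.55°.
Daylight = 2H₀/(2π) × 52.40 h = (1.5105/π) × 52.40 = 25.19 h.

25.19 h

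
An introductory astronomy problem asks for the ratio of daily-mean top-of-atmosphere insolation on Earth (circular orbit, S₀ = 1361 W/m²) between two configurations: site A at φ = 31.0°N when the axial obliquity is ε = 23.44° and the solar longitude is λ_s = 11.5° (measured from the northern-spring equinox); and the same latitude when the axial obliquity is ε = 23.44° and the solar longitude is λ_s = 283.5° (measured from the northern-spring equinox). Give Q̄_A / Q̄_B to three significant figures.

Q̄_A / Q̄_B ≈ 1.83

— Configuration A (φ=+31.0°):
Solar declination: sin δ = sin ε · sin λ_s = sin 23.44° × sin 11.5° = 0.07931, so δ = +4.549°.
cos H₀ = −tan(+31.0°) tan(+4.549°) = -0.0478, H₀ = 1.6186 rad.
Bracket: H₀ sin φ sin δ + cos φ cos δ sin H₀ = 1.6186×0.51504×0.07931 + 0.85717×0.99685×0.99886 = 0.066116 + 0.853496 = 0.919612.
Q̄ = (S₀/π) × [bracket] = (1361/π) × 0.919612 = 398.39 W/m².
— Configuration B (φ=+31.0°):
Solar declination: sin δ = sin ε · sin λ_s = sin 23.44° × sin 283.5° = -0.38680, so δ = -22.755°.
cos H₀ = −tan(+31.0°) tan(-22.755°) = 0.2520, H₀ = 1.3160 rad.
Bracket: H₀ sin φ sin δ + cos φ cos δ sin H₀ = 1.3160×0.51504×-0.38680 + 0.85717×0.92216×0.96772 = -0.262170 + 0.764932 = 0.502762.
Q̄ = (S₀/π) × [bracket] = (1361/π) × 0.502762 = 217.81 W/m².
Ratio Q̄_A / Q̄_B = 398.39 / 217.81 = 1.829.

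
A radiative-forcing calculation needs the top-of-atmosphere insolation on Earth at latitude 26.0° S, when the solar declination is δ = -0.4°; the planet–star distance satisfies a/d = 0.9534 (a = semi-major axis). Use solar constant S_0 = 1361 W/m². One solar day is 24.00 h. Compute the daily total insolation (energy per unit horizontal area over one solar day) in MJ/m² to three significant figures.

cos h₀ = −tan(-26.0°) tan(-0.400°) = -0.0034, h₀ = 1.5742 rad.
Bracket: h₀ sin ϕ sin δ + cos ϕ cos δ sin h₀ = 1.5742×-0.43837×-0.00698 + 0.89879×0.99998×0.99999 = 0.004817 + 0.898763 = 0.903580.
Inverse-square distance factor (a/d)² = 0.9534² = 0.908972.
Q̄ = (S_0/π) × 0.908972 × [bracket] = (1361/π) × 0.908972 × 0.903580 = 355.82 W/m².
Daily total = Q̄ × 24.00 h × 3600 s/h = 355.82 × 24.00 × 3600 / 10⁶ = 30.74 MJ/m².

30.7 MJ/m²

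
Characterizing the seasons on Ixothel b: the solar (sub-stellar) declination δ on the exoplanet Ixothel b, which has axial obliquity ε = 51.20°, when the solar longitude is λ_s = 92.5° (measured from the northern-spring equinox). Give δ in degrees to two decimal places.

δ = +51.13°

sin δ = sin ε · sin λ_s = sin 51.20° × sin 92.5° = 0.778596.
δ = arcsin(0.778596) = +51.13°.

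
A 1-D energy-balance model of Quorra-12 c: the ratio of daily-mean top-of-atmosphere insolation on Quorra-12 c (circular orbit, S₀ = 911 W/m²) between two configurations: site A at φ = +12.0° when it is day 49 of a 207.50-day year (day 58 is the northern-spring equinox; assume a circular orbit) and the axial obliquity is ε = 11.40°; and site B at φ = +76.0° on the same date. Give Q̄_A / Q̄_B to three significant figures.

— Configuration A (φ=+12.0°):
Solar longitude: λ_s = 360° × (49 − 58)/207.50 = -15.614°, i.e. -15.614° + 360° = 344.386°.
sin δ = sin 11.40° × sin 344.386° = -0.05320, so δ = -3.050°.
cos H₀ = −tan(+12.0°) tan(-3.050°) = 0.0113, H₀ = 1.5595 rad.
Bracket: H₀ sin φ sin δ + cos φ cos δ sin H₀ = 1.5595×0.20791×-0.05320 + 0.97815×0.99858×0.99994 = -0.017249 + 0.976702 = 0.959453.
Q̄ = (S₀/π) × [bracket] = (911/π) × 0.959453 = 278.22 W/m².
— Configuration B (φ=+76.0°):
cos H₀ = −tan(+76.0°) tan(-3.050°) = 0.2137, H₀ = 1.3555 rad.
Bracket: H₀ sin φ sin δ + cos φ cos δ sin H₀ = 1.3555×0.97030×-0.05320 + 0.24192×0.99858×0.97690 = -0.069971 + 0.235996 = 0.166025.
Q̄ = (S₀/π) × [bracket] = (911/π) × 0.166025 = 48.144 W/m².
Ratio Q̄_A / Q̄_B = 278.22 / 48.144 = 5.779.

Q̄_A / Q̄_B ≈ 5.78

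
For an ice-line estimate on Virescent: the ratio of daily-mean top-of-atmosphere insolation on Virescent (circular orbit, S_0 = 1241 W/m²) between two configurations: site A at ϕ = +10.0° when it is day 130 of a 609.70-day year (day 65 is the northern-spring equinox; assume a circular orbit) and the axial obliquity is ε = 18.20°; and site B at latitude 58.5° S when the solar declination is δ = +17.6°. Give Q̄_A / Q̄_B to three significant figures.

— Configuration A (ϕ=+10.0°):
Solar longitude: L_s = 360° × (130 − 65)/609.70 = 38.380°.
sin δ = sin 18.20° × sin 38.380° = 0.19392, so δ = +11.182°.
cos h₀ = −tan(+10.0°) tan(+11.182°) = -0.0349, h₀ = 1.6057 rad.
Bracket: h₀ sin ϕ sin δ + cos ϕ cos δ sin h₀ = 1.6057×0.17365×0.19392 + 0.98481×0.98102×0.99939 = 0.054071 + 0.965529 = 1.019600.
Q̄ = (S_0/π) × [bracket] = (1241/π) × 1.019600 = 402.77 W/m².
— Configuration B (ϕ=-58.5°):
cos h₀ = −tan(-58.5°) tan(+17.600°) = 0.5177, h₀ = 1.0267 rad.
Bracket: h₀ sin ϕ sin δ + cos ϕ cos δ sin h₀ = 1.0267×-0.85264×0.30237 + 0.52250×0.95319×0.85559 = -0.264696 + 0.426120 = 0.161424.
Q̄ = (S_0/π) × [bracket] = (1241/π) × 0.161424 = 63.766 W/m².
Ratio Q̄_A / Q̄_B = 402.77 / 63.766 = 6.316.

Q̄_A / Q̄_B ≈ 6.32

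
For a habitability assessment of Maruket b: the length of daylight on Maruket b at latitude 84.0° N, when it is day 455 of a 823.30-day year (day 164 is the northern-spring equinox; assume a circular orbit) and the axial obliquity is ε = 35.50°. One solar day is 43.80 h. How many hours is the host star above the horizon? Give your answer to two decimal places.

Solar longitude: L_s = 360° × (455 − 164)/823.30 = 127.244°.
sin δ = sin 35.50° × sin 127.244° = 0.46228, so δ = +27.534°.
Sunrise equation: cos h₀ = −tan ϕ · tan δ = -4.9601 ≤ −1, so the host star never sets (polar day) and h₀ = π.
Daylight = 2h₀/(2π) × 43.80 h = (3.1416/π) × 43.80 = 43.80 h.

43.80 h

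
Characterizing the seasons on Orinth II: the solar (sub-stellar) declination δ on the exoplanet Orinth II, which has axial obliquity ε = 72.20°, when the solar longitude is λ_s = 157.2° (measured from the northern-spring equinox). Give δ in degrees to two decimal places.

sin δ = sin ε · sin λ_s = sin 72.20° × sin 157.2° = 0.368965.
δ = arcsin(0.368965) = +21.65°.

δ = +21.65°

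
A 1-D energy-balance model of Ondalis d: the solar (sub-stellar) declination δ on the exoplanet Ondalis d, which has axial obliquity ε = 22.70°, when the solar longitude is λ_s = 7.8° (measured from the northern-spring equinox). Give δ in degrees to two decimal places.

δ = +3.00°

sin δ = sin ε · sin λ_s = sin 22.70° × sin 7.8° = 0.052373.
δ = arcsin(0.052373) = +3.00°.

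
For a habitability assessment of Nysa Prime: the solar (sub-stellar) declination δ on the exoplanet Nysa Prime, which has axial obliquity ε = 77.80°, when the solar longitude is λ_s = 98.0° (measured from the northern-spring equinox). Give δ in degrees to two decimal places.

δ = +75.44°

sin δ = sin ε · sin λ_s = sin 77.80° × sin 98.0° = 0.967904.
δ = arcsin(0.967904) = +75.44°.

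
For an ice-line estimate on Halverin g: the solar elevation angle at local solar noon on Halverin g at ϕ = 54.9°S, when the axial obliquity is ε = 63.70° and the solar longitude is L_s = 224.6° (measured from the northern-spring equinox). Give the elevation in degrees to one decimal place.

Solar declination: sin δ = sin ε · sin L_s = sin 63.70° × sin 224.6° = -0.62947, so δ = -39.011°.
At local noon the hour angle is zero, so the zenith angle equals |ϕ − δ| = |-54.9° − (-39.011°)| = 15.889°.
Elevation = 90° − 15.889° = 74.1°.

74.1°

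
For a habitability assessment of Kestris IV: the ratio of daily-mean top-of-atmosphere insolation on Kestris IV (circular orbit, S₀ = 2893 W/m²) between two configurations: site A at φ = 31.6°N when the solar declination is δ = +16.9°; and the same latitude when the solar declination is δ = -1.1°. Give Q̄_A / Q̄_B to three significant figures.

Q̄_A / Q̄_B ≈ 1.28

— Configuration A (φ=+31.6°):
cos H₀ = −tan(+31.6°) tan(+16.900°) = -0.1869, H₀ = 1.7588 rad.
Bracket: H₀ sin φ sin δ + cos φ cos δ sin H₀ = 1.7588×0.52399×0.29070 + 0.85173×0.95681×0.98238 = 0.267907 + 0.800584 = 1.068491.
Q̄ = (S₀/π) × [bracket] = (2893/π) × 1.068491 = 983.94 W/m².
— Configuration B (φ=+31.6°):
cos H₀ = −tan(+31.6°) tan(-1.100°) = 0.0118, H₀ = 1.5590 rad.
Bracket: H₀ sin φ sin δ + cos φ cos δ sin H₀ = 1.5590×0.52399×-0.01920 + 0.85173×0.99982×0.99993 = -0.015684 + 0.851517 = 0.835833.
Q̄ = (S₀/π) × [bracket] = (2893/π) × 0.835833 = 769.69 W/m².
Ratio Q̄_A / Q̄_B = 983.94 / 769.69 = 1.278.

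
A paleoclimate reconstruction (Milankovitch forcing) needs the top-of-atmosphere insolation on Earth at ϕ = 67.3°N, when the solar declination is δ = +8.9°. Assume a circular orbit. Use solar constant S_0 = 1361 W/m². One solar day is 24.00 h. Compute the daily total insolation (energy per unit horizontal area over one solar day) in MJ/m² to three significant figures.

cos h₀ = −tan(+67.3°) tan(+8.900°) = -0.3744, h₀ = 1.9545 rad.
Bracket: h₀ sin ϕ sin δ + cos ϕ cos δ sin h₀ = 1.9545×0.92254×0.15471 + 0.38591×0.98796×0.92729 = 0.278958 + 0.353542 = 0.632500.
Q̄ = (S_0/π) × [bracket] = (1361/π) × 0.632500 = 274.01 W/m².
Daily total = Q̄ × 24.00 h × 3600 s/h = 274.01 × 24.00 × 3600 / 10⁶ = 23.67 MJ/m².

23.7 MJ/m²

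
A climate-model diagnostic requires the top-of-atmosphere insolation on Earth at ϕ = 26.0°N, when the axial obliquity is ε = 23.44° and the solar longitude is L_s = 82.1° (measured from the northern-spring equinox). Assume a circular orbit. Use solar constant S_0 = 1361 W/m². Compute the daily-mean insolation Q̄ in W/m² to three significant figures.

Solar declination: sin δ = sin ε · sin L_s = sin 23.44° × sin 82.1° = 0.39401, so δ = +23.204°.
cos h₀ = −tan(+26.0°) tan(+23.204°) = -0.2091, h₀ = 1.7814 rad.
Bracket: h₀ sin ϕ sin δ + cos ϕ cos δ sin h₀ = 1.7814×0.43837×0.39401 + 0.89879×0.91910×0.97790 = 0.307687 + 0.807822 = 1.115509.
Q̄ = (S_0/π) × [bracket] = (1361/π) × 1.115509 = 483.3 W/m².

Q̄ ≈ 483 W/m²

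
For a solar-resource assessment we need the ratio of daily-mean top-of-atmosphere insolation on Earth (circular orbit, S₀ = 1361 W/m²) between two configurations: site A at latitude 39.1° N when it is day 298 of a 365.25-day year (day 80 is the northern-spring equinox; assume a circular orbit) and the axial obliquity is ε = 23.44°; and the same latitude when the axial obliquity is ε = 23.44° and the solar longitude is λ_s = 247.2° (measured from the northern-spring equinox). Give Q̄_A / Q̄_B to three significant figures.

— Configuration A (φ=+39.1°):
Solar longitude: λ_s = 360° × (298 − 80)/365.25 = 214.867°.
sin δ = sin 23.44° × sin 214.867° = -0.22740, so δ = -13.144°.
cos H₀ = −tan(+39.1°) tan(-13.144°) = 0.1898, H₀ = 1.3799 rad.
Bracket: H₀ sin φ sin δ + cos φ cos δ sin H₀ = 1.3799×0.63068×-0.22740 + 0.77605×0.97380×0.98183 = -0.197901 + 0.741986 = 0.544085.
Q̄ = (S₀/π) × [bracket] = (1361/π) × 0.544085 = 235.71 W/m².
— Configuration B (φ=+39.1°):
Solar declination: sin δ = sin ε · sin λ_s = sin 23.44° × sin 247.2° = -0.36671, so δ = -21.513°.
cos H₀ = −tan(+39.1°) tan(-21.513°) = 0.3203, H₀ = 1.2447 rad.
Bracket: H₀ sin φ sin δ + cos φ cos δ sin H₀ = 1.2447×0.63068×-0.36671 + 0.77605×0.93034×0.94731 = -0.287870 + 0.683949 = 0.396079.
Q̄ = (S₀/π) × [bracket] = (1361/π) × 0.396079 = 171.59 W/m².
Ratio Q̄_A / Q̄_B = 235.71 / 171.59 = 1.374.

Q̄_A / Q̄_B ≈ 1.37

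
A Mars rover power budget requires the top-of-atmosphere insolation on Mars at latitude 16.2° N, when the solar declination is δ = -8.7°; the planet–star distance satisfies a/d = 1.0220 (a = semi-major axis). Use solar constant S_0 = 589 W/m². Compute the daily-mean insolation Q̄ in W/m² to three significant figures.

Q̄ ≈ 173 W/m²

cos h₀ = −tan(+16.2°) tan(-8.700°) = 0.0445, h₀ = 1.5263 rad.
Bracket: h₀ sin ϕ sin δ + cos ϕ cos δ sin h₀ = 1.5263×0.27899×-0.15126 + 0.96029×0.98849×0.99901 = -0.064410 + 0.948297 = 0.883887.
Inverse-square distance factor (a/d)² = 1.0220² = 1.044484.
Q̄ = (S_0/π) × 1.044484 × [bracket] = (589/π) × 1.044484 × 0.883887 = 173.1 W/m².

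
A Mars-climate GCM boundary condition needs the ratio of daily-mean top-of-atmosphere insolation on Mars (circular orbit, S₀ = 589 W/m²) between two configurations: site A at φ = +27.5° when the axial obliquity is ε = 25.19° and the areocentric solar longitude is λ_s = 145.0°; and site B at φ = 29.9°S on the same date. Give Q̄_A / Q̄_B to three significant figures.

Q̄_A / Q̄_B ≈ 1.59

— Configuration A (φ=+27.5°):
sin δ = sin 25.19° × sin 145.0° = 0.24413, so δ = +14.130°.
cos H₀ = −tan(+27.5°) tan(+14.130°) = -0.1310, H₀ = 1.7022 rad.
Bracket: H₀ sin φ sin δ + cos φ cos δ sin H₀ = 1.7022×0.46175×0.24413 + 0.88701×0.96974×0.99138 = 0.191884 + 0.852754 = 1.044638.
Q̄ = (S₀/π) × [bracket] = (589/π) × 1.044638 = 195.85 W/m².
— Configuration B (φ=-29.9°):
cos H₀ = −tan(-29.9°) tan(+14.130°) = 0.1448, H₀ = 1.4255 rad.
Bracket: H₀ sin φ sin δ + cos φ cos δ sin H₀ = 1.4255×-0.49849×0.24413 + 0.86690×0.96974×0.98947 = -0.173478 + 0.831815 = 0.658337.
Q̄ = (S₀/π) × [bracket] = (589/π) × 0.658337 = 123.43 W/m².
Ratio Q̄_A / Q̄_B = 195.85 / 123.43 = 1.587.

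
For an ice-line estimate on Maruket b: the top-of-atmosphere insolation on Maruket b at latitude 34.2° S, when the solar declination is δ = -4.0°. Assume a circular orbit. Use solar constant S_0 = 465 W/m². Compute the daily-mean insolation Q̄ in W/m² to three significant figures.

cos h₀ = −tan(-34.2°) tan(-4.000°) = -0.0475, h₀ = 1.6183 rad.
Bracket: h₀ sin ϕ sin δ + cos ϕ cos δ sin h₀ = 1.6183×-0.56208×-0.06976 + 0.82708×0.99756×0.99887 = 0.063455 + 0.824130 = 0.887585.
Q̄ = (S_0/π) × [bracket] = (465/π) × 0.887585 = 131.4 W/m².

Q̄ ≈ 131 W/m²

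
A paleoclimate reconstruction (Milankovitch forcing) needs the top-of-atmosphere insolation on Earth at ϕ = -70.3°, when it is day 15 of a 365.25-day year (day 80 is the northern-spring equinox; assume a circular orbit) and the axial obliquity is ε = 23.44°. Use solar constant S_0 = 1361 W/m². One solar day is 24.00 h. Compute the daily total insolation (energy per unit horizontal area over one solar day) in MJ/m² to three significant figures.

Solar longitude: L_s = 360° × (15 − 80)/365.25 = -64.066°, i.e. -64.066° + 360° = 295.934°.
sin δ = sin 23.44° × sin 295.934° = -0.35773, so δ = -20.961°.
cos h₀ = −tan(-70.3°) tan(-20.961°) = -1.0699 ≤ −1 ⇒ polar day, h₀ = π.
Bracket: h₀ sin ϕ sin δ + cos ϕ cos δ sin h₀ = 3.1416×-0.94147×-0.35773 + 0.33710×0.93383×0.00000 = 1.058066 + 0.000000 = 1.058066.
Q̄ = (S_0/π) × [bracket] = (1361/π) × 1.058066 = 458.38 W/m².
Daily total = Q̄ × 24.00 h × 3600 s/h = 458.38 × 24.00 × 3600 / 10⁶ = 39.60 MJ/m².

39.6 MJ/m²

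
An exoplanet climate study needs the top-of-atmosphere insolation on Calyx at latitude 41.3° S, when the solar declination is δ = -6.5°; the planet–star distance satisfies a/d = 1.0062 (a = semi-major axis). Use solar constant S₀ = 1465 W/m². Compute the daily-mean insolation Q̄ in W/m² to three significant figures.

Q̄ ≈ 410 W/m²

cos H₀ = −tan(-41.3°) tan(-6.500°) = -0.1001, H₀ = 1.6711 rad.
Bracket: H₀ sin φ sin δ + cos φ cos δ sin H₀ = 1.6711×-0.66000×-0.11320 + 0.75126×0.99357×0.99498 = 0.124851 + 0.742682 = 0.867533.
Inverse-square distance factor (a/d)² = 1.0062² = 1.012438.
Q̄ = (S₀/π) × 1.012438 × [bracket] = (1465/π) × 1.012438 × 0.867533 = 409.6 W/m².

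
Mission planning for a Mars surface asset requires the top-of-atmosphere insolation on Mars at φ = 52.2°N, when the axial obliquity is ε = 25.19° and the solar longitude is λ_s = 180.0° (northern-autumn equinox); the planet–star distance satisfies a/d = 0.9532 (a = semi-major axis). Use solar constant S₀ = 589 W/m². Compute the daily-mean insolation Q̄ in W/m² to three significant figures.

Q̄ ≈ 104 W/m²

Solar declination: sin δ = sin ε · sin λ_s = sin 25.19° × sin 180.0° = 0.00000, so δ = +0.000°.
cos H₀ = −tan(+52.2°) tan(+0.000°) = -0.0000, H₀ = 1.5708 rad.
Bracket: H₀ sin φ sin δ + cos φ cos δ sin H₀ = 1.5708×0.79016×0.00000 + 0.61291×1.00000×1.00000 = 0.000000 + 0.612910 = 0.612910.
Inverse-square distance factor (a/d)² = 0.9532² = 0.908590.
Q̄ = (S₀/π) × 0.908590 × [bracket] = (589/π) × 0.908590 × 0.612910 = 104.4 W/m².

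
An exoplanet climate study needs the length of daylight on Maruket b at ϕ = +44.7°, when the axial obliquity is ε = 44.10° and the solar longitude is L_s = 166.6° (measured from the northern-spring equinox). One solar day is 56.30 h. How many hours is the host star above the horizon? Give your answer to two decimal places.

31.06 h

Solar declination: sin δ = sin ε · sin L_s = sin 44.10° × sin 166.6° = 0.16128, so δ = +9.281°.
cos h₀ = −tan ϕ · tan δ = −tan(+44.7°) × tan(+9.281°) = -0.1617, so h₀ = 1.7332 rad = 99.31°.
Daylight = 2h₀/(2π) × 56.30 h = (1.7332/π) × 56.30 = 31.06 h.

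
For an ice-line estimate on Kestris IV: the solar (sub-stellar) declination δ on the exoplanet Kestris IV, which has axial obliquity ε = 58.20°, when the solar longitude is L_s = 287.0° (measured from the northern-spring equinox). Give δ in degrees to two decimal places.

δ = -54.37°

sin δ = sin ε · sin L_s = sin 58.20° × sin 287.0° = -0.812756.
δ = arcsin(-0.812756) = -54.37°.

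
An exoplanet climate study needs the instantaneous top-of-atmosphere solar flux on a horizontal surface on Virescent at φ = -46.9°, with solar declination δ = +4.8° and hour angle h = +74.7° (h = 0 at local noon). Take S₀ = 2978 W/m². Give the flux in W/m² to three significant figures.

353 W/m²

cos θ_z = sin φ sin δ + cos φ cos δ cos h = -0.061098 + 0.179665 = 0.118567.
Flux = S₀ · cos θ_z = 2978 × 0.118567 = 353.1 W/m².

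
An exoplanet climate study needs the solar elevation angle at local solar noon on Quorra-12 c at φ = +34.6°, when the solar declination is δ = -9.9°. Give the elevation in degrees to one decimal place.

At local noon the hour angle is zero, so the zenith angle equals |φ − δ| = |+34.6° − (-9.900°)| = 44.500°.
Elevation = 90° − 44.500° = 45.5°.

45.5°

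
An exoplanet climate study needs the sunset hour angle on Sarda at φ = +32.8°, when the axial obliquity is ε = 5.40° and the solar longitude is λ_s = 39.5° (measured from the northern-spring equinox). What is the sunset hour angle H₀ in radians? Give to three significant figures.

Solar declination: sin δ = sin ε · sin λ_s = sin 5.40° × sin 39.5° = 0.05986, so δ = +3.432°.
cos H₀ = −tan φ · tan δ = −tan(+32.8°) × tan(+3.432°) = -0.0386, so H₀ = 1.6095 rad = 92.21°.

H₀ = 1.61 rad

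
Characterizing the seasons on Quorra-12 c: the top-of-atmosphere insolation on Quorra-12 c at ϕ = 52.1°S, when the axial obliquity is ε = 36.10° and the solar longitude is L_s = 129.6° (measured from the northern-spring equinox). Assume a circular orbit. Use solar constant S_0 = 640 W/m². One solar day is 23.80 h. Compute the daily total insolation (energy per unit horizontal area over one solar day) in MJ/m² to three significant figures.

Solar declination: sin δ = sin ε · sin L_s = sin 36.10° × sin 129.6° = 0.45398, so δ = +27.000°.
cos h₀ = −tan(-52.1°) tan(+27.000°) = 0.6545, h₀ = 0.8573 rad.
Bracket: h₀ sin ϕ sin δ + cos ϕ cos δ sin h₀ = 0.8573×-0.78908×0.45398 + 0.61429×0.89101×0.75606 = -0.307108 + 0.413821 = 0.106713.
Q̄ = (S_0/π) × [bracket] = (640/π) × 0.106713 = 21.739 W/m².
Daily total = Q̄ × 23.80 h × 3600 s/h = 21.739 × 23.80 × 3600 / 10⁶ = 1.863 MJ/m².

1.86 MJ/m²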